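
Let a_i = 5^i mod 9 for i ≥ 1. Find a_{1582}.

4

We have a_1 = 5,  a_2 = 7,  a_3 = 8,  a_4 = 4,  a_5 = 2,  a_6 = 1,  a_7 = 5.
The sequence repeats with period 6.
(1582 - 1) mod 6 = 3, so a_{1582} = a_4 = 4.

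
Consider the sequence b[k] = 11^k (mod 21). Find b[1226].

16

We have b[0] = 1,  b[1] = 11,  b[2] = 16,  b[3] = 8,  b[4] = 4,  b[5] = 2,  b[6] = 1.
The sequence repeats with period 6.
(1226 - 0) mod 6 = 2, so b[1226] = b[2] = 16.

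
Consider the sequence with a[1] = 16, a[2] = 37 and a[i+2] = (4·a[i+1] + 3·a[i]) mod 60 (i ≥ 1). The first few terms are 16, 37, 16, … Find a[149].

28

a[1] = 16, a[2] = 37, a[3] = 16, a[4] = 55, a[5] = 28, a[6] = 37, a[7] = 52, a[8] = 19, a[9] = 52, a[10] = 25, a[11] = 16, a[12] = 19, a[13] = 4, a[14] = 13, a[15] = 4, a[16] = 55, a[17] = 52, a[18] = 13, a[19] = 28, a[20] = 31, a[21] = 28, a[22] = 25, a[23] = 4, a[24] = 31, a[25] = 16, a[26] = 37.
Since (a[25], a[26]) = (a[1], a[2]) = (16, 37) (two consecutive terms determine the rest), the sequence is periodic with period 24.
So a[149] = a[1 + ((149-1) mod 24)] = a[5] = 28.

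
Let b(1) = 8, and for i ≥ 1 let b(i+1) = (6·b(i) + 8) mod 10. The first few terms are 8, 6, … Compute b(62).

6

b(1) = 8,  b(2) = 6,  b(3) = 4,  b(4) = 2,  b(5) = 0,  b(6) = 8.
Since b(6) = b(1) = 8, the sequence is periodic with period 5.
(62 - 1) mod 5 = 1, so b(62) = b(2) = 6.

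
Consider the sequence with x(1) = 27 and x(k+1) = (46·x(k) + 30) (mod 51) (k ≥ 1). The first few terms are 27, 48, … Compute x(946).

Listing terms: x(1) = 27; x(2) = 48; x(3) = 45; x(4) = 9; x(5) = 36; x(6) = 3; x(7) = 15; x(8) = 6; x(9) = 0; x(10) = 30; x(11) = 33; x(12) = 18; x(13) = 42; x(14) = 24; x(15) = 12; x(16) = 21; x(17) = 27.
The sequence repeats with period 16.
So x(946) = x(1 + ((946-1) mod 16)) = x(2) = 48.

48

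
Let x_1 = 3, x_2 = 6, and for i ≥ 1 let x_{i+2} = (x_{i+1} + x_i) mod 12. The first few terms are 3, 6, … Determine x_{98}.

6

Computing terms: x_1 = 3,  x_2 = 6,  x_3 = 9,  x_4 = 3,  x_5 = 0,  x_6 = 3,  x_7 = 3,  x_8 = 6.
The sequence repeats with period 6.
So x_{98} = x_{1 + ((98-1) mod 6)} = x_2 = 6.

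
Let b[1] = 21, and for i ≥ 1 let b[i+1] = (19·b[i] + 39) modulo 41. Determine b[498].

9

We have b[1] = 21, b[2] = 28, b[3] = 38, b[4] = 23, b[5] = 25, b[6] = 22, b[7] = 6, b[8] = 30, b[9] = 35, b[10] = 7, b[11] = 8, b[12] = 27, b[13] = 19, b[14] = 31, b[15] = 13, b[16] = 40, b[17] = 20, b[18] = 9, b[19] = 5, b[20] = 11, b[21] = 2, b[22] = 36, b[23] = 26, b[24] = 0, b[25] = 39, b[26] = 1, b[27] = 17, b[28] = 34, b[29] = 29, b[30] = 16, b[31] = 15, b[32] = 37, b[33] = 4, b[34] = 33, b[35] = 10, b[36] = 24, b[37] = 3, b[38] = 14, b[39] = 18, b[40] = 12, b[41] = 21.
The sequence repeats with period 40.
(498 - 1) mod 40 = 17, so b[498] = b[18] = 9.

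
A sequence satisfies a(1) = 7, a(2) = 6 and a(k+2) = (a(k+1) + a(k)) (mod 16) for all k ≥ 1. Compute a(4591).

Computing terms: a(1) = 7, a(2) = 6, a(3) = 13, a(4) = 3, a(5) = 0, a(6) = 3, a(7) = 3, a(8) = 6, a(9) = 9, a(10) = 15, a(11) = 8, a(12) = 7, a(13) = 15, a(14) = 6, a(15) = 5, a(16) = 11, a(17) = 0, a(18) = 11, a(19) = 11, a(20) = 6, a(21) = 1, a(22) = 7, a(23) = 8, a(24) = 15, a(25) = 7, a(26) = 6.
Since (a(25), a(26)) = (a(1), a(2)) = (7, 6) (two consecutive terms determine the rest), the sequence is periodic with period 24.
(4591 - 1) mod 24 = 6, so a(4591) = a(7) = 3.

3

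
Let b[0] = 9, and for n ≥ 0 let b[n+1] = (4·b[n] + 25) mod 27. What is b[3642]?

Listing terms: b[0] = 9,  b[1] = 7,  b[2] = 26,  b[3] = 21,  b[4] = 1,  b[5] = 2,  b[6] = 6,  b[7] = 22,  b[8] = 5,  b[9] = 18,  b[10] = 16,  b[11] = 8,  b[12] = 3,  b[13] = 10,  b[14] = 11,  b[15] = 15,  b[16] = 4,  b[17] = 14,  b[18] = 0,  b[19] = 25,  b[20] = 17,  b[21] = 12,  b[22] = 19,  b[23] = 20,  b[24] = 24,  b[25] = 13,  b[26] = 23,  b[27] = 9.
The sequence repeats with period 27.
(3642 - 0) mod 27 = 24, so b[3642] = b[24] = 24.

24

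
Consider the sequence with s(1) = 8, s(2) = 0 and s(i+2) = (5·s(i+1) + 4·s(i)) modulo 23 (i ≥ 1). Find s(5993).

Listing terms: s(1) = 8,  s(2) = 0,  s(3) = 9,  s(4) = 22,  s(5) = 8,  s(6) = 13,  s(7) = 5,  s(8) = 8,  s(9) = 14,  s(10) = 10,  s(11) = 14,  s(12) = 18,  s(13) = 8,  s(14) = 20,  s(15) = 17,  s(16) = 4,  s(17) = 19,  s(18) = 19,  s(19) = 10,  s(20) = 11,  s(21) = 3,  s(22) = 13,  s(23) = 8,  s(24) = 0.
Since (s(23), s(24)) = (s(1), s(2)) = (8, 0) (two consecutive terms determine the rest), the sequence is periodic with period 22.
(5993 - 1) mod 22 = 8, so s(5993) = s(9) = 14.

14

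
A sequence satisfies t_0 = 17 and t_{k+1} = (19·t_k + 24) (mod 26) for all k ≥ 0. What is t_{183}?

11

Listing terms: t_0 = 17; t_1 = 9; t_2 = 13; t_3 = 11; t_4 = 25; t_5 = 5; t_6 = 15; t_7 = 23; t_8 = 19; t_9 = 21; t_{10} = 7; t_{11} = 1; t_{12} = 17.
The sequence repeats with period 12.
So t_{183} = t_{0 + ((183-0) mod 12)} = t_3 = 11.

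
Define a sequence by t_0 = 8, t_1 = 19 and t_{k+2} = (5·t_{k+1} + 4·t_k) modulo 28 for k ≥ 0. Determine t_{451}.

15

Listing terms: t_0 = 8,  t_1 = 19,  t_2 = 15,  t_3 = 11,  t_4 = 3,  t_5 = 3,  t_6 = 27,  t_7 = 7,  t_8 = 3,  t_9 = 15,  t_{10} = 3,  t_{11} = 19,  t_{12} = 23,  t_{13} = 23,  t_{14} = 11,  t_{15} = 7,  t_{16} = 23,  t_{17} = 3,  t_{18} = 23,  t_{19} = 15,  t_{20} = 27,  t_{21} = 27,  t_{22} = 19,  t_{23} = 7,  t_{24} = 27,  t_{25} = 23,  t_{26} = 27,  t_{27} = 3,  t_{28} = 11,  t_{29} = 11,  t_{30} = 15,  t_{31} = 7,  t_{32} = 11,  t_{33} = 27,  t_{34} = 11,  t_{35} = 23,  t_{36} = 19,  t_{37} = 19,  t_{38} = 3,  t_{39} = 7,  t_{40} = 19,  t_{41} = 11,  t_{42} = 19,  t_{43} = 27,  t_{44} = 15,  t_{45} = 15,  t_{46} = 23,  t_{47} = 7,  t_{48} = 15,  t_{49} = 19,  t_{50} = 15.
Since (t_{49}, t_{50}) = (t_1, t_2) = (19, 15) (two consecutive terms determine the rest), the sequence is eventually periodic: after a pre-period of length 1 it cycles with period 48.
For k ≥ 1, t_k depends only on (k - 1) mod 48. (451 - 1) mod 48 = 18, so t_{451} = t_{19} = 15.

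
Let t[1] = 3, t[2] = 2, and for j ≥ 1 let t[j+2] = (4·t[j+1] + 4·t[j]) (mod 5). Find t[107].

t[1] = 3,  t[2] = 2,  t[3] = 0,  t[4] = 3,  t[5] = 2.
The sequence repeats with period 3.
(107 - 1) mod 3 = 1, so t[107] = t[2] = 2.

2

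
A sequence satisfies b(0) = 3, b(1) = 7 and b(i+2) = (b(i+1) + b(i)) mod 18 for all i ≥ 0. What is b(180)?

15

Computing terms: b(0) = 3; b(1) = 7; b(2) = 10; b(3) = 17; b(4) = 9; b(5) = 8; b(6) = 17; b(7) = 7; b(8) = 6; b(9) = 13; b(10) = 1; b(11) = 14; b(12) = 15; b(13) = 11; b(14) = 8; b(15) = 1; b(16) = 9; b(17) = 10; b(18) = 1; b(19) = 11; b(20) = 12; b(21) = 5; b(22) = 17; b(23) = 4; b(24) = 3; b(25) = 7.
The sequence repeats with period 24.
(180 - 0) mod 24 = 12, so b(180) = b(12) = 15.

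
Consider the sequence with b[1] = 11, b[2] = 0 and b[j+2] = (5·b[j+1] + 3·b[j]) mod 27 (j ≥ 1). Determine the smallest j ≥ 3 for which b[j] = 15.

9

We have b[1] = 11,  b[2] = 0,  b[3] = 6,  b[4] = 3,  b[5] = 6,  b[6] = 12,  b[7] = 24,  b[8] = 21,  b[9] = 15,  b[10] = 3,  b[11] = 6.
Since (b[10], b[11]) = (b[4], b[5]) = (3, 6) (two consecutive terms determine the rest), the sequence is eventually periodic: after a pre-period of length 3 it cycles with period 6.
The value 15 first appears (with j ≥ 3) at b[9].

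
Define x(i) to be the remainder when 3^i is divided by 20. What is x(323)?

We have x(0) = 1, x(1) = 3, x(2) = 9, x(3) = 7, x(4) = 1.
The sequence repeats with period 4.
(323 - 0) mod 4 = 3, so x(323) = x(3) = 7.

7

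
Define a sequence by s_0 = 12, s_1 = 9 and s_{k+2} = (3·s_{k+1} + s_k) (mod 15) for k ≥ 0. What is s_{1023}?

6

We have s_0 = 12,  s_1 = 9,  s_2 = 9,  s_3 = 6,  s_4 = 12,  s_5 = 12,  s_6 = 3,  s_7 = 6,  s_8 = 6,  s_9 = 9,  s_{10} = 3,  s_{11} = 3,  s_{12} = 12,  s_{13} = 9.
Since (s_{12}, s_{13}) = (s_0, s_1) = (12, 9) (two consecutive terms determine the rest), the sequence is periodic with period 12.
(1023 - 0) mod 12 = 3, so s_{1023} = s_3 = 6.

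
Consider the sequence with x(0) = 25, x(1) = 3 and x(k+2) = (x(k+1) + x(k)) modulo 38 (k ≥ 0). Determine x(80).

8

We have x(0) = 25; x(1) = 3; x(2) = 28; x(3) = 31; x(4) = 21; x(5) = 14; x(6) = 35; x(7) = 11; x(8) = 8; x(9) = 19; x(10) = 27; x(11) = 8; x(12) = 35; x(13) = 5; x(14) = 2; x(15) = 7; x(16) = 9; x(17) = 16; x(18) = 25; x(19) = 3.
The sequence repeats with period 18.
(80 - 0) mod 18 = 8, so x(80) = x(8) = 8.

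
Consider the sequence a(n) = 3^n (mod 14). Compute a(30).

1

We have a(1) = 3, a(2) = 9, a(3) = 13, a(4) = 11, a(5) = 5, a(6) = 1, a(7) = 3.
Since a(7) = a(1) = 3, the sequence is periodic with period 6.
So a(30) = a(1 + ((30-1) mod 6)) = a(6) = 1.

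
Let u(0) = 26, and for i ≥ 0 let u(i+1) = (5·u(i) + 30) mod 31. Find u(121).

We have u(0) = 26, u(1) = 5, u(2) = 24, u(3) = 26.
Since u(3) = u(0) = 26, the sequence is periodic with period 3.
(121 - 0) mod 3 = 1, so u(121) = u(1) = 5.

5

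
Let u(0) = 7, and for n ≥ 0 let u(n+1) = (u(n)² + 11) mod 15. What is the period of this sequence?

6

u(0) = 7,  u(1) = 0,  u(2) = 11,  u(3) = 12,  u(4) = 5,  u(5) = 6,  u(6) = 2,  u(7) = 0.
Since u(7) = u(1) = 0, the sequence is eventually periodic: after a pre-period of length 1 it cycles with period 6.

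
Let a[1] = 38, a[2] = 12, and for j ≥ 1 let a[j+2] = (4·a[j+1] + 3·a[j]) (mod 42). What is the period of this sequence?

21

We have a[1] = 38,  a[2] = 12,  a[3] = 36,  a[4] = 12,  a[5] = 30,  a[6] = 30,  a[7] = 0,  a[8] = 6,  a[9] = 24,  a[10] = 30,  a[11] = 24,  a[12] = 18,  a[13] = 18,  a[14] = 0,  a[15] = 12,  a[16] = 6,  a[17] = 18,  a[18] = 6,  a[19] = 36,  a[20] = 36,  a[21] = 0,  a[22] = 24,  a[23] = 12,  a[24] = 36.
Since (a[23], a[24]) = (a[2], a[3]) = (12, 36) (two consecutive terms determine the rest), the sequence is eventually periodic: after a pre-period of length 1 it cycles with period 21.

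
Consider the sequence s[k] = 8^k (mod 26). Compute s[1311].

18

Listing terms: s[1] = 8, s[2] = 12, s[3] = 18, s[4] = 14, s[5] = 8.
Since s[5] = s[1] = 8, the sequence is periodic with period 4.
(1311 - 1) mod 4 = 2, so s[1311] = s[3] = 18.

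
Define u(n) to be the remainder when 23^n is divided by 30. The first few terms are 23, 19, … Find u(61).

u(1) = 23,  u(2) = 19,  u(3) = 17,  u(4) = 1,  u(5) = 23.
Since u(5) = u(1) = 23, the sequence is periodic with period 4.
(61 - 1) mod 4 = 0, so u(61) = u(1) = 23.

23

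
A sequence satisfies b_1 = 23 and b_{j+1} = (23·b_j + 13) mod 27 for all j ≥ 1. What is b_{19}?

23

Computing terms: b_1 = 23,  b_2 = 2,  b_3 = 5,  b_4 = 20,  b_5 = 14,  b_6 = 11,  b_7 = 23.
The sequence repeats with period 6.
So b_{19} = b_{1 + ((19-1) mod 6)} = b_1 = 23.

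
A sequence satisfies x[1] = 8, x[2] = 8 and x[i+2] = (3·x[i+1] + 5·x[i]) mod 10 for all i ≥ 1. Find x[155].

4

We have x[1] = 8,  x[2] = 8,  x[3] = 4,  x[4] = 2,  x[5] = 6,  x[6] = 8,  x[7] = 4.
Since (x[6], x[7]) = (x[2], x[3]) = (8, 4) (two consecutive terms determine the rest), the sequence is eventually periodic: after a pre-period of length 1 it cycles with period 4.
For i ≥ 2, x[i] depends only on (i - 2) mod 4. (155 - 2) mod 4 = 1, so x[155] = x[3] = 4.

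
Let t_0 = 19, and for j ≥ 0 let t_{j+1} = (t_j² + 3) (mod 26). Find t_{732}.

3

Computing terms: t_0 = 19, t_1 = 0, t_2 = 3, t_3 = 12, t_4 = 17, t_5 = 6, t_6 = 13, t_7 = 16, t_8 = 25, t_9 = 4, t_{10} = 19.
The sequence repeats with period 10.
(732 - 0) mod 10 = 2, so t_{732} = t_2 = 3.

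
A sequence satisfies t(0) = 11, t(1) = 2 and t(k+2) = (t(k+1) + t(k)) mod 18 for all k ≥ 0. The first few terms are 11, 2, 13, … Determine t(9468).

7

We have t(0) = 11, t(1) = 2, t(2) = 13, t(3) = 15, t(4) = 10, t(5) = 7, t(6) = 17, t(7) = 6, t(8) = 5, t(9) = 11, t(10) = 16, t(11) = 9, t(12) = 7, t(13) = 16, t(14) = 5, t(15) = 3, t(16) = 8, t(17) = 11, t(18) = 1, t(19) = 12, t(20) = 13, t(21) = 7, t(22) = 2, t(23) = 9, t(24) = 11, t(25) = 2.
Since (t(24), t(25)) = (t(0), t(1)) = (11, 2) (two consecutive terms determine the rest), the sequence is periodic with period 24.
So t(9468) = t(0 + ((9468-0) mod 24)) = t(12) = 7.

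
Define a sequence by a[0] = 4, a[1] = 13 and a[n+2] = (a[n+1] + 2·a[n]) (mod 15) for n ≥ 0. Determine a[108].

4

We have a[0] = 4, a[1] = 13, a[2] = 6, a[3] = 2, a[4] = 14, a[5] = 3, a[6] = 1, a[7] = 7, a[8] = 9, a[9] = 8, a[10] = 11, a[11] = 12, a[12] = 4, a[13] = 13.
Since (a[12], a[13]) = (a[0], a[1]) = (4, 13) (two consecutive terms determine the rest), the sequence is periodic with period 12.
(108 - 0) mod 12 = 0, so a[108] = a[0] = 4.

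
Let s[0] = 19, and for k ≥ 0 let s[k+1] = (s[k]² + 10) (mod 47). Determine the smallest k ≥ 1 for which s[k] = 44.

5

We have s[0] = 19, s[1] = 42, s[2] = 35, s[3] = 13, s[4] = 38, s[5] = 44, s[6] = 19.
Since s[6] = s[0] = 19, the sequence is periodic with period 6.
The value 44 first appears (with k ≥ 1) at s[5].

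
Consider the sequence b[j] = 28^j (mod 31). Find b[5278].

We have b[0] = 1, b[1] = 28, b[2] = 9, b[3] = 4, b[4] = 19, b[5] = 5, b[6] = 16, b[7] = 14, b[8] = 20, b[9] = 2, b[10] = 25, b[11] = 18, b[12] = 8, b[13] = 7, b[14] = 10, b[15] = 1.
The sequence repeats with period 15.
(5278 - 0) mod 15 = 13, so b[5278] = b[13] = 7.

7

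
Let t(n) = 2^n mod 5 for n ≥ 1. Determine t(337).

2

Listing terms: t(1) = 2, t(2) = 4, t(3) = 3, t(4) = 1, t(5) = 2.
Since t(5) = t(1) = 2, the sequence is periodic with period 4.
So t(337) = t(1 + ((337-1) mod 4)) = t(1) = 2.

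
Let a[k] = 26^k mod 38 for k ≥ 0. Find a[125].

Listing terms: a[0] = 1; a[1] = 26; a[2] = 30; a[3] = 20; a[4] = 26.
Since a[4] = a[1] = 26, the sequence is eventually periodic: after a pre-period of length 1 it cycles with period 3.
For k ≥ 1, a[k] depends only on (k - 1) mod 3. (125 - 1) mod 3 = 1, so a[125] = a[2] = 30.

30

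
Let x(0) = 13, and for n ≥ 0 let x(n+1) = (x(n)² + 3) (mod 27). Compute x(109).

Listing terms: x(0) = 13; x(1) = 10; x(2) = 22; x(3) = 1; x(4) = 4; x(5) = 19; x(6) = 13.
The sequence repeats with period 6.
So x(109) = x(0 + ((109-0) mod 6)) = x(1) = 10.

10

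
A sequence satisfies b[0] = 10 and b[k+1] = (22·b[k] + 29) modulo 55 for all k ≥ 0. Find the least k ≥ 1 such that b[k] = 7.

Computing terms: b[0] = 10; b[1] = 29; b[2] = 7; b[3] = 18; b[4] = 40; b[5] = 29.
Since b[5] = b[1] = 29, the sequence is eventually periodic: after a pre-period of length 1 it cycles with period 4.
The value 7 first appears (with k ≥ 1) at b[2].

2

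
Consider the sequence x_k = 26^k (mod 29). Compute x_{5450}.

6

Computing terms: x_0 = 1,  x_1 = 26,  x_2 = 9,  x_3 = 2,  x_4 = 23,  x_5 = 18,  x_6 = 4,  x_7 = 17,  x_8 = 7,  x_9 = 8,  x_{10} = 5,  x_{11} = 14,  x_{12} = 16,  x_{13} = 10,  x_{14} = 28,  x_{15} = 3,  x_{16} = 20,  x_{17} = 27,  x_{18} = 6,  x_{19} = 11,  x_{20} = 25,  x_{21} = 12,  x_{22} = 22,  x_{23} = 21,  x_{24} = 24,  x_{25} = 15,  x_{26} = 13,  x_{27} = 19,  x_{28} = 1.
Since x_{28} = x_0 = 1, the sequence is periodic with period 28.
(5450 - 0) mod 28 = 18, so x_{5450} = x_{18} = 6.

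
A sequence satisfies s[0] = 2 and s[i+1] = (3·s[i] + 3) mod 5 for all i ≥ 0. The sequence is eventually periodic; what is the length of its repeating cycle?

Listing terms: s[0] = 2; s[1] = 4; s[2] = 0; s[3] = 3; s[4] = 2.
Since s[4] = s[0] = 2, the sequence is periodic with period 4.

4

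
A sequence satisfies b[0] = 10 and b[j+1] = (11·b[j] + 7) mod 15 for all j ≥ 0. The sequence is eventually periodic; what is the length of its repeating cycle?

10

We have b[0] = 10,  b[1] = 12,  b[2] = 4,  b[3] = 6,  b[4] = 13,  b[5] = 0,  b[6] = 7,  b[7] = 9,  b[8] = 1,  b[9] = 3,  b[10] = 10.
Since b[10] = b[0] = 10, the sequence is periodic with period 10.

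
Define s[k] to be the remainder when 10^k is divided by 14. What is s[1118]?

2

Listing terms: s[1] = 10,  s[2] = 2,  s[3] = 6,  s[4] = 4,  s[5] = 12,  s[6] = 8,  s[7] = 10.
The sequence repeats with period 6.
(1118 - 1) mod 6 = 1, so s[1118] = s[2] = 2.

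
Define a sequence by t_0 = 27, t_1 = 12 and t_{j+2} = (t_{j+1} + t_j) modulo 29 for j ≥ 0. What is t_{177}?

t_0 = 27,  t_1 = 12,  t_2 = 10,  t_3 = 22,  t_4 = 3,  t_5 = 25,  t_6 = 28,  t_7 = 24,  t_8 = 23,  t_9 = 18,  t_{10} = 12,  t_{11} = 1,  t_{12} = 13,  t_{13} = 14,  t_{14} = 27,  t_{15} = 12.
The sequence repeats with period 14.
(177 - 0) mod 14 = 9, so t_{177} = t_9 = 18.

18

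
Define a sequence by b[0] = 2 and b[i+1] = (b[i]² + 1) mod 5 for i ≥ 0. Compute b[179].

b[0] = 2,  b[1] = 0,  b[2] = 1,  b[3] = 2.
The sequence repeats with period 3.
(179 - 0) mod 3 = 2, so b[179] = b[2] = 1.

1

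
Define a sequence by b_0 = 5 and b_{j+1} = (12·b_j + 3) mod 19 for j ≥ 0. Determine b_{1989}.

Computing terms: b_0 = 5,  b_1 = 6,  b_2 = 18,  b_3 = 10,  b_4 = 9,  b_5 = 16,  b_6 = 5.
The sequence repeats with period 6.
So b_{1989} = b_{0 + ((1989-0) mod 6)} = b_3 = 10.

10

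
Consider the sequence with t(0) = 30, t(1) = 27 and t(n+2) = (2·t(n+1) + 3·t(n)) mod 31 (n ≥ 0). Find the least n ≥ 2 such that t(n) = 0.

10

We have t(0) = 30; t(1) = 27; t(2) = 20; t(3) = 28; t(4) = 23; t(5) = 6; t(6) = 19; t(7) = 25; t(8) = 14; t(9) = 10; t(10) = 0; t(11) = 30; t(12) = 29; t(13) = 24; t(14) = 11; t(15) = 1; t(16) = 4; t(17) = 11; t(18) = 3; t(19) = 8; t(20) = 25; t(21) = 12; t(22) = 6; t(23) = 17; t(24) = 21; t(25) = 0; t(26) = 1; t(27) = 2; t(28) = 7; t(29) = 20; t(30) = 30; t(31) = 27.
The sequence repeats with period 30.
The value 0 first appears (with n ≥ 2) at t(10).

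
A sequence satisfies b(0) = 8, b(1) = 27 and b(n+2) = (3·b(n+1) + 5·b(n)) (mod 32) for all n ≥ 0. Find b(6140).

21

Listing terms: b(0) = 8,  b(1) = 27,  b(2) = 25,  b(3) = 18,  b(4) = 19,  b(5) = 19,  b(6) = 24,  b(7) = 7,  b(8) = 13,  b(9) = 10,  b(10) = 31,  b(11) = 15,  b(12) = 8,  b(13) = 3,  b(14) = 17,  b(15) = 2,  b(16) = 27,  b(17) = 27,  b(18) = 24,  b(19) = 15,  b(20) = 5,  b(21) = 26,  b(22) = 7,  b(23) = 23,  b(24) = 8,  b(25) = 11,  b(26) = 9,  b(27) = 18,  b(28) = 3,  b(29) = 3,  b(30) = 24,  b(31) = 23,  b(32) = 29,  b(33) = 10,  b(34) = 15,  b(35) = 31,  b(36) = 8,  b(37) = 19,  b(38) = 1,  b(39) = 2,  b(40) = 11,  b(41) = 11,  b(42) = 24,  b(43) = 31,  b(44) = 21,  b(45) = 26,  b(46) = 23,  b(47) = 7,  b(48) = 8,  b(49) = 27.
Since (b(48), b(49)) = (b(0), b(1)) = (8, 27) (two consecutive terms determine the rest), the sequence is periodic with period 48.
So b(6140) = b(0 + ((6140-0) mod 48)) = b(44) = 21.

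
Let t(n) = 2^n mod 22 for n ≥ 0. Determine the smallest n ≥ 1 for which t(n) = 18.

7

Computing terms: t(0) = 1,  t(1) = 2,  t(2) = 4,  t(3) = 8,  t(4) = 16,  t(5) = 10,  t(6) = 20,  t(7) = 18,  t(8) = 14,  t(9) = 6,  t(10) = 12,  t(11) = 2.
Since t(11) = t(1) = 2, the sequence is eventually periodic: after a pre-period of length 1 it cycles with period 10.
The value 18 first appears (with n ≥ 1) at t(7).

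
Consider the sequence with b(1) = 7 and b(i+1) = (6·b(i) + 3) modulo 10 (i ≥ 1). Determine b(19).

1

Listing terms: b(1) = 7,  b(2) = 5,  b(3) = 3,  b(4) = 1,  b(5) = 9,  b(6) = 7.
The sequence repeats with period 5.
So b(19) = b(1 + ((19-1) mod 5)) = b(4) = 1.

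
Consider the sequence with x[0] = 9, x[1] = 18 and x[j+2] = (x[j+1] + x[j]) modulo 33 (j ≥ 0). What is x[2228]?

0

Computing terms: x[0] = 9; x[1] = 18; x[2] = 27; x[3] = 12; x[4] = 6; x[5] = 18; x[6] = 24; x[7] = 9; x[8] = 0; x[9] = 9; x[10] = 9; x[11] = 18.
Since (x[10], x[11]) = (x[0], x[1]) = (9, 18) (two consecutive terms determine the rest), the sequence is periodic with period 10.
So x[2228] = x[0 + ((2228-0) mod 10)] = x[8] = 0.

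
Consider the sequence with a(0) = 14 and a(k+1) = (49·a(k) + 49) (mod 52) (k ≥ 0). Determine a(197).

a(0) = 14, a(1) = 7, a(2) = 28, a(3) = 17, a(4) = 50, a(5) = 3, a(6) = 40, a(7) = 33, a(8) = 2, a(9) = 43, a(10) = 24, a(11) = 29, a(12) = 14.
The sequence repeats with period 12.
(197 - 0) mod 12 = 5, so a(197) = a(5) = 3.

3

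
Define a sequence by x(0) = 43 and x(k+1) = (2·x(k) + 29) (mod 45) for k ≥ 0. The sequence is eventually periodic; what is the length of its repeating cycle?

x(0) = 43, x(1) = 25, x(2) = 34, x(3) = 7, x(4) = 43.
Since x(4) = x(0) = 43, the sequence is periodic with period 4.

4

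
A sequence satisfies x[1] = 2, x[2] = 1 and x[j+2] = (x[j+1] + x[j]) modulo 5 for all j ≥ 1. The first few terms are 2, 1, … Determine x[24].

4

x[1] = 2; x[2] = 1; x[3] = 3; x[4] = 4; x[5] = 2; x[6] = 1.
Since (x[5], x[6]) = (x[1], x[2]) = (2, 1) (two consecutive terms determine the rest), the sequence is periodic with period 4.
(24 - 1) mod 4 = 3, so x[24] = x[4] = 4.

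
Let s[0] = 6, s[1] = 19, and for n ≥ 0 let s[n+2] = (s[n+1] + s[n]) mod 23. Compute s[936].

Computing terms: s[0] = 6; s[1] = 19; s[2] = 2; s[3] = 21; s[4] = 0; s[5] = 21; s[6] = 21; s[7] = 19; s[8] = 17; s[9] = 13; s[10] = 7; s[11] = 20; s[12] = 4; s[13] = 1; s[14] = 5; s[15] = 6; s[16] = 11; s[17] = 17; s[18] = 5; s[19] = 22; s[20] = 4; s[21] = 3; s[22] = 7; s[23] = 10; s[24] = 17; s[25] = 4; s[26] = 21; s[27] = 2; s[28] = 0; s[29] = 2; s[30] = 2; s[31] = 4; s[32] = 6; s[33] = 10; s[34] = 16; s[35] = 3; s[36] = 19; s[37] = 22; s[38] = 18; s[39] = 17; s[40] = 12; s[41] = 6; s[42] = 18; s[43] = 1; s[44] = 19; s[45] = 20; s[46] = 16; s[47] = 13; s[48] = 6; s[49] = 19.
Since (s[48], s[49]) = (s[0], s[1]) = (6, 19) (two consecutive terms determine the rest), the sequence is periodic with period 48.
(936 - 0) mod 48 = 24, so s[936] = s[24] = 17.

17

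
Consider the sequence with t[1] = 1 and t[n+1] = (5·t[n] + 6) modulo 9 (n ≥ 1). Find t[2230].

Computing terms: t[1] = 1,  t[2] = 2,  t[3] = 7,  t[4] = 5,  t[5] = 4,  t[6] = 8,  t[7] = 1.
Since t[7] = t[1] = 1, the sequence is periodic with period 6.
(2230 - 1) mod 6 = 3, so t[2230] = t[4] = 5.

5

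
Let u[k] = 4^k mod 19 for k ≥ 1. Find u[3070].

Computing terms: u[1] = 4, u[2] = 16, u[3] = 7, u[4] = 9, u[5] = 17, u[6] = 11, u[7] = 6, u[8] = 5, u[9] = 1, u[10] = 4.
Since u[10] = u[1] = 4, the sequence is periodic with period 9.
(3070 - 1) mod 9 = 0, so u[3070] = u[1] = 4.

4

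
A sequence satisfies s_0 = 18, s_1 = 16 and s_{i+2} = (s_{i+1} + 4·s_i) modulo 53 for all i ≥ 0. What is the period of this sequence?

26

s_0 = 18; s_1 = 16; s_2 = 35; s_3 = 46; s_4 = 27; s_5 = 52; s_6 = 1; s_7 = 50; s_8 = 1; s_9 = 42; s_{10} = 46; s_{11} = 2; s_{12} = 27; s_{13} = 35; s_{14} = 37; s_{15} = 18; s_{16} = 7; s_{17} = 26; s_{18} = 1; s_{19} = 52; s_{20} = 3; s_{21} = 52; s_{22} = 11; s_{23} = 7; s_{24} = 51; s_{25} = 26; s_{26} = 18; s_{27} = 16.
The sequence repeats with period 26.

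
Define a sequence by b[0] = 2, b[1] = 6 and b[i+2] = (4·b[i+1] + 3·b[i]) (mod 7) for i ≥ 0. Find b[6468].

2

Listing terms: b[0] = 2, b[1] = 6, b[2] = 2, b[3] = 5, b[4] = 5, b[5] = 0, b[6] = 1, b[7] = 4, b[8] = 5, b[9] = 4, b[10] = 3, b[11] = 3, b[12] = 0, b[13] = 2, b[14] = 1, b[15] = 3, b[16] = 1, b[17] = 6, b[18] = 6, b[19] = 0, b[20] = 4, b[21] = 2, b[22] = 6.
Since (b[21], b[22]) = (b[0], b[1]) = (2, 6) (two consecutive terms determine the rest), the sequence is periodic with period 21.
(6468 - 0) mod 21 = 0, so b[6468] = b[0] = 2.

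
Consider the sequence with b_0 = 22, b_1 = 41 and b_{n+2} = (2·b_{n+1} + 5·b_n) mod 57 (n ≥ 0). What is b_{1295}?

45

We have b_0 = 22, b_1 = 41, b_2 = 21, b_3 = 19, b_4 = 29, b_5 = 39, b_6 = 52, b_7 = 14, b_8 = 3, b_9 = 19, b_{10} = 53, b_{11} = 30, b_{12} = 40, b_{13} = 2, b_{14} = 33, b_{15} = 19, b_{16} = 32, b_{17} = 45, b_{18} = 22, b_{19} = 41.
Since (b_{18}, b_{19}) = (b_0, b_1) = (22, 41) (two consecutive terms determine the rest), the sequence is periodic with period 18.
(1295 - 0) mod 18 = 17, so b_{1295} = b_{17} = 45.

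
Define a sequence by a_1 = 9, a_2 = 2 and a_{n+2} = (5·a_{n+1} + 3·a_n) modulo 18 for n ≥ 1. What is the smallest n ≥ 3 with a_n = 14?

8

We have a_1 = 9,  a_2 = 2,  a_3 = 1,  a_4 = 11,  a_5 = 4,  a_6 = 17,  a_7 = 7,  a_8 = 14,  a_9 = 1,  a_{10} = 11.
Since (a_9, a_{10}) = (a_3, a_4) = (1, 11) (two consecutive terms determine the rest), the sequence is eventually periodic: after a pre-period of length 2 it cycles with period 6.
The value 14 first appears (with n ≥ 3) at a_8.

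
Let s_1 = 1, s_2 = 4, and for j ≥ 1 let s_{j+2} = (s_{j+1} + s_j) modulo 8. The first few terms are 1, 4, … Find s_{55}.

We have s_1 = 1,  s_2 = 4,  s_3 = 5,  s_4 = 1,  s_5 = 6,  s_6 = 7,  s_7 = 5,  s_8 = 4,  s_9 = 1,  s_{10} = 5,  s_{11} = 6,  s_{12} = 3,  s_{13} = 1,  s_{14} = 4.
The sequence repeats with period 12.
So s_{55} = s_{1 + ((55-1) mod 12)} = s_7 = 5.

5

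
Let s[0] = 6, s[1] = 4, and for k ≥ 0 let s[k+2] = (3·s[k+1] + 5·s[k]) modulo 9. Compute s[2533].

s[0] = 6,  s[1] = 4,  s[2] = 6,  s[3] = 2,  s[4] = 0,  s[5] = 1,  s[6] = 3,  s[7] = 5,  s[8] = 3,  s[9] = 7,  s[10] = 0,  s[11] = 8,  s[12] = 6,  s[13] = 4.
Since (s[12], s[13]) = (s[0], s[1]) = (6, 4) (two consecutive terms determine the rest), the sequence is periodic with period 12.
(2533 - 0) mod 12 = 1, so s[2533] = s[1] = 4.

4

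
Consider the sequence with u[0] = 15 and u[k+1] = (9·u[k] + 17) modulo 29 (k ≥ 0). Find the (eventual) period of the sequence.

Listing terms: u[0] = 15,  u[1] = 7,  u[2] = 22,  u[3] = 12,  u[4] = 9,  u[5] = 11,  u[6] = 0,  u[7] = 17,  u[8] = 25,  u[9] = 10,  u[10] = 20,  u[11] = 23,  u[12] = 21,  u[13] = 3,  u[14] = 15.
Since u[14] = u[0] = 15, the sequence is periodic with period 14.

14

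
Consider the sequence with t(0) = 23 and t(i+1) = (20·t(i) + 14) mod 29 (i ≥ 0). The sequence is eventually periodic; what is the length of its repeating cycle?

7

t(0) = 23,  t(1) = 10,  t(2) = 11,  t(3) = 2,  t(4) = 25,  t(5) = 21,  t(6) = 28,  t(7) = 23.
Since t(7) = t(0) = 23, the sequence is periodic with period 7.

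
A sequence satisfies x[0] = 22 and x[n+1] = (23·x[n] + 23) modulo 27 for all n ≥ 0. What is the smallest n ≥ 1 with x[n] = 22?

x[0] = 22; x[1] = 16; x[2] = 13; x[3] = 25; x[4] = 4; x[5] = 7; x[6] = 22.
The sequence repeats with period 6.
The value 22 next appears (with n ≥ 1) at x[6].

6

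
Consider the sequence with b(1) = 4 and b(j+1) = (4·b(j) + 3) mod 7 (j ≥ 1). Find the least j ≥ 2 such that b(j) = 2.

Listing terms: b(1) = 4, b(2) = 5, b(3) = 2, b(4) = 4.
The sequence repeats with period 3.
The value 2 first appears (with j ≥ 2) at b(3).

3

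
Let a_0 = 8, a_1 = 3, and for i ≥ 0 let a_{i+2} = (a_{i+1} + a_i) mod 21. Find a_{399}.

16

a_0 = 8; a_1 = 3; a_2 = 11; a_3 = 14; a_4 = 4; a_5 = 18; a_6 = 1; a_7 = 19; a_8 = 20; a_9 = 18; a_{10} = 17; a_{11} = 14; a_{12} = 10; a_{13} = 3; a_{14} = 13; a_{15} = 16; a_{16} = 8; a_{17} = 3.
Since (a_{16}, a_{17}) = (a_0, a_1) = (8, 3) (two consecutive terms determine the rest), the sequence is periodic with period 16.
(399 - 0) mod 16 = 15, so a_{399} = a_{15} = 16.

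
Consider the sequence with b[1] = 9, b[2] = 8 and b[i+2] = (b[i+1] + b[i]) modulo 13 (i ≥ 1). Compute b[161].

8

Listing terms: b[1] = 9,  b[2] = 8,  b[3] = 4,  b[4] = 12,  b[5] = 3,  b[6] = 2,  b[7] = 5,  b[8] = 7,  b[9] = 12,  b[10] = 6,  b[11] = 5,  b[12] = 11,  b[13] = 3,  b[14] = 1,  b[15] = 4,  b[16] = 5,  b[17] = 9,  b[18] = 1,  b[19] = 10,  b[20] = 11,  b[21] = 8,  b[22] = 6,  b[23] = 1,  b[24] = 7,  b[25] = 8,  b[26] = 2,  b[27] = 10,  b[28] = 12,  b[29] = 9,  b[30] = 8.
Since (b[29], b[30]) = (b[1], b[2]) = (9, 8) (two consecutive terms determine the rest), the sequence is periodic with period 28.
(161 - 1) mod 28 = 20, so b[161] = b[21] = 8.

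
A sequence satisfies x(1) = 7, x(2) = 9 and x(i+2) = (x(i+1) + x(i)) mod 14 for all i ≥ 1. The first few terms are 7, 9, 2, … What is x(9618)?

x(1) = 7, x(2) = 9, x(3) = 2, x(4) = 11, x(5) = 13, x(6) = 10, x(7) = 9, x(8) = 5, x(9) = 0, x(10) = 5, x(11) = 5, x(12) = 10, x(13) = 1, x(14) = 11, x(15) = 12, x(16) = 9, x(17) = 7, x(18) = 2, x(19) = 9, x(20) = 11, x(21) = 6, x(22) = 3, x(23) = 9, x(24) = 12, x(25) = 7, x(26) = 5, x(27) = 12, x(28) = 3, x(29) = 1, x(30) = 4, x(31) = 5, x(32) = 9, x(33) = 0, x(34) = 9, x(35) = 9, x(36) = 4, x(37) = 13, x(38) = 3, x(39) = 2, x(40) = 5, x(41) = 7, x(42) = 12, x(43) = 5, x(44) = 3, x(45) = 8, x(46) = 11, x(47) = 5, x(48) = 2, x(49) = 7, x(50) = 9.
The sequence repeats with period 48.
So x(9618) = x(1 + ((9618-1) mod 48)) = x(18) = 2.

2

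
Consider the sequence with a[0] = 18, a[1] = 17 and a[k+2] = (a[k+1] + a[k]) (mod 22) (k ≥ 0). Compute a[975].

Listing terms: a[0] = 18, a[1] = 17, a[2] = 13, a[3] = 8, a[4] = 21, a[5] = 7, a[6] = 6, a[7] = 13, a[8] = 19, a[9] = 10, a[10] = 7, a[11] = 17, a[12] = 2, a[13] = 19, a[14] = 21, a[15] = 18, a[16] = 17.
The sequence repeats with period 15.
(975 - 0) mod 15 = 0, so a[975] = a[0] = 18.

18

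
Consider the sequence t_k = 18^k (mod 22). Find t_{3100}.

Computing terms: t_0 = 1,  t_1 = 18,  t_2 = 16,  t_3 = 2,  t_4 = 14,  t_5 = 10,  t_6 = 4,  t_7 = 6,  t_8 = 20,  t_9 = 8,  t_{10} = 12,  t_{11} = 18.
Since t_{11} = t_1 = 18, the sequence is eventually periodic: after a pre-period of length 1 it cycles with period 10.
For k ≥ 1, t_k depends only on (k - 1) mod 10. (3100 - 1) mod 10 = 9, so t_{3100} = t_{10} = 12.

12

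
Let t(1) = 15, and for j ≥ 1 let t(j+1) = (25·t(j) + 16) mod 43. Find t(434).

18

We have t(1) = 15, t(2) = 4, t(3) = 30, t(4) = 35, t(5) = 31, t(6) = 17, t(7) = 11, t(8) = 33, t(9) = 24, t(10) = 14, t(11) = 22, t(12) = 7, t(13) = 19, t(14) = 18, t(15) = 36, t(16) = 13, t(17) = 40, t(18) = 27, t(19) = 3, t(20) = 5, t(21) = 12, t(22) = 15.
The sequence repeats with period 21.
So t(434) = t(1 + ((434-1) mod 21)) = t(14) = 18.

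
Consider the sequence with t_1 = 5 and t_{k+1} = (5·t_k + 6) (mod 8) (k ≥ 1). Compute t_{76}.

3

We have t_1 = 5,  t_2 = 7,  t_3 = 1,  t_4 = 3,  t_5 = 5.
The sequence repeats with period 4.
(76 - 1) mod 4 = 3, so t_{76} = t_4 = 3.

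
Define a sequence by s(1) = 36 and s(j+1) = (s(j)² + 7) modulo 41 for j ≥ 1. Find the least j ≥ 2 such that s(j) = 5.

6

Listing terms: s(1) = 36,  s(2) = 32,  s(3) = 6,  s(4) = 2,  s(5) = 11,  s(6) = 5,  s(7) = 32.
Since s(7) = s(2) = 32, the sequence is eventually periodic: after a pre-period of length 1 it cycles with period 5.
The value 5 first appears (with j ≥ 2) at s(6).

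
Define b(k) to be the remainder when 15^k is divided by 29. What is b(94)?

Computing terms: b(1) = 15; b(2) = 22; b(3) = 11; b(4) = 20; b(5) = 10; b(6) = 5; b(7) = 17; b(8) = 23; b(9) = 26; b(10) = 13; b(11) = 21; b(12) = 25; b(13) = 27; b(14) = 28; b(15) = 14; b(16) = 7; b(17) = 18; b(18) = 9; b(19) = 19; b(20) = 24; b(21) = 12; b(22) = 6; b(23) = 3; b(24) = 16; b(25) = 8; b(26) = 4; b(27) = 2; b(28) = 1; b(29) = 15.
Since b(29) = b(1) = 15, the sequence is periodic with period 28.
(94 - 1) mod 28 = 9, so b(94) = b(10) = 13.

13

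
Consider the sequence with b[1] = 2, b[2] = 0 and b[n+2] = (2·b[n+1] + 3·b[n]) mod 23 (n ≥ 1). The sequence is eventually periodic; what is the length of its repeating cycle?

22

Computing terms: b[1] = 2; b[2] = 0; b[3] = 6; b[4] = 12; b[5] = 19; b[6] = 5; b[7] = 21; b[8] = 11; b[9] = 16; b[10] = 19; b[11] = 17; b[12] = 22; b[13] = 3; b[14] = 3; b[15] = 15; b[16] = 16; b[17] = 8; b[18] = 18; b[19] = 14; b[20] = 13; b[21] = 22; b[22] = 14; b[23] = 2; b[24] = 0.
The sequence repeats with period 22.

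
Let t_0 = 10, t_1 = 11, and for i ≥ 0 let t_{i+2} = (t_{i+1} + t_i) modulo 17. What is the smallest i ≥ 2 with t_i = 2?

4

We have t_0 = 10,  t_1 = 11,  t_2 = 4,  t_3 = 15,  t_4 = 2,  t_5 = 0,  t_6 = 2,  t_7 = 2,  t_8 = 4,  t_9 = 6,  t_{10} = 10,  t_{11} = 16,  t_{12} = 9,  t_{13} = 8,  t_{14} = 0,  t_{15} = 8,  t_{16} = 8,  t_{17} = 16,  t_{18} = 7,  t_{19} = 6,  t_{20} = 13,  t_{21} = 2,  t_{22} = 15,  t_{23} = 0,  t_{24} = 15,  t_{25} = 15,  t_{26} = 13,  t_{27} = 11,  t_{28} = 7,  t_{29} = 1,  t_{30} = 8,  t_{31} = 9,  t_{32} = 0,  t_{33} = 9,  t_{34} = 9,  t_{35} = 1,  t_{36} = 10,  t_{37} = 11.
Since (t_{36}, t_{37}) = (t_0, t_1) = (10, 11) (two consecutive terms determine the rest), the sequence is periodic with period 36.
The value 2 first appears (with i ≥ 2) at t_4.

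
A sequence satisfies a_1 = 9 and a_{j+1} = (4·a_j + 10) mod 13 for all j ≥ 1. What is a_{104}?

7

Computing terms: a_1 = 9,  a_2 = 7,  a_3 = 12,  a_4 = 6,  a_5 = 8,  a_6 = 3,  a_7 = 9.
Since a_7 = a_1 = 9, the sequence is periodic with period 6.
(104 - 1) mod 6 = 1, so a_{104} = a_2 = 7.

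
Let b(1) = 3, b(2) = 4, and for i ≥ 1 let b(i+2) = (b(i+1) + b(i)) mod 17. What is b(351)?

13

Computing terms: b(1) = 3,  b(2) = 4,  b(3) = 7,  b(4) = 11,  b(5) = 1,  b(6) = 12,  b(7) = 13,  b(8) = 8,  b(9) = 4,  b(10) = 12,  b(11) = 16,  b(12) = 11,  b(13) = 10,  b(14) = 4,  b(15) = 14,  b(16) = 1,  b(17) = 15,  b(18) = 16,  b(19) = 14,  b(20) = 13,  b(21) = 10,  b(22) = 6,  b(23) = 16,  b(24) = 5,  b(25) = 4,  b(26) = 9,  b(27) = 13,  b(28) = 5,  b(29) = 1,  b(30) = 6,  b(31) = 7,  b(32) = 13,  b(33) = 3,  b(34) = 16,  b(35) = 2,  b(36) = 1,  b(37) = 3,  b(38) = 4.
Since (b(37), b(38)) = (b(1), b(2)) = (3, 4) (two consecutive terms determine the rest), the sequence is periodic with period 36.
So b(351) = b(1 + ((351-1) mod 36)) = b(27) = 13.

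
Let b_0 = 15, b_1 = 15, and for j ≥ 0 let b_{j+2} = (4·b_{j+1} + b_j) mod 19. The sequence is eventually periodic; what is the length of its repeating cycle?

Listing terms: b_0 = 15, b_1 = 15, b_2 = 18, b_3 = 11, b_4 = 5, b_5 = 12, b_6 = 15, b_7 = 15.
The sequence repeats with period 6.

6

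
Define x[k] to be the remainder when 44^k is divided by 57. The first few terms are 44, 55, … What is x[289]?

Computing terms: x[1] = 44, x[2] = 55, x[3] = 26, x[4] = 4, x[5] = 5, x[6] = 49, x[7] = 47, x[8] = 16, x[9] = 20, x[10] = 25, x[11] = 17, x[12] = 7, x[13] = 23, x[14] = 43, x[15] = 11, x[16] = 28, x[17] = 35, x[18] = 1, x[19] = 44.
The sequence repeats with period 18.
(289 - 1) mod 18 = 0, so x[289] = x[1] = 44.

44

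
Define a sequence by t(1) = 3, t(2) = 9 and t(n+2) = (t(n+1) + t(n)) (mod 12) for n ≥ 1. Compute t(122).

Computing terms: t(1) = 3; t(2) = 9; t(3) = 0; t(4) = 9; t(5) = 9; t(6) = 6; t(7) = 3; t(8) = 9.
The sequence repeats with period 6.
(122 - 1) mod 6 = 1, so t(122) = t(2) = 9.

9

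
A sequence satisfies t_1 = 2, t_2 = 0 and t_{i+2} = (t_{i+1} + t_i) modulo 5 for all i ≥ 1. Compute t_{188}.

1

t_1 = 2, t_2 = 0, t_3 = 2, t_4 = 2, t_5 = 4, t_6 = 1, t_7 = 0, t_8 = 1, t_9 = 1, t_{10} = 2, t_{11} = 3, t_{12} = 0, t_{13} = 3, t_{14} = 3, t_{15} = 1, t_{16} = 4, t_{17} = 0, t_{18} = 4, t_{19} = 4, t_{20} = 3, t_{21} = 2, t_{22} = 0.
The sequence repeats with period 20.
So t_{188} = t_{1 + ((188-1) mod 20)} = t_8 = 1.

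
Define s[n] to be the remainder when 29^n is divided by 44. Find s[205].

21

We have s[1] = 29, s[2] = 5, s[3] = 13, s[4] = 25, s[5] = 21, s[6] = 37, s[7] = 17, s[8] = 9, s[9] = 41, s[10] = 1, s[11] = 29.
Since s[11] = s[1] = 29, the sequence is periodic with period 10.
(205 - 1) mod 10 = 4, so s[205] = s[5] = 21.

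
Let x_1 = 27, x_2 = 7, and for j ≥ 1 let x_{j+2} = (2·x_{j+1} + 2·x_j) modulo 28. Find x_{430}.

Computing terms: x_1 = 27,  x_2 = 7,  x_3 = 12,  x_4 = 10,  x_5 = 16,  x_6 = 24,  x_7 = 24,  x_8 = 12,  x_9 = 16,  x_{10} = 0,  x_{11} = 4,  x_{12} = 8,  x_{13} = 24,  x_{14} = 8,  x_{15} = 8,  x_{16} = 4,  x_{17} = 24,  x_{18} = 0,  x_{19} = 20,  x_{20} = 12,  x_{21} = 8,  x_{22} = 12,  x_{23} = 12,  x_{24} = 20,  x_{25} = 8,  x_{26} = 0,  x_{27} = 16,  x_{28} = 4,  x_{29} = 12,  x_{30} = 4,  x_{31} = 4,  x_{32} = 16,  x_{33} = 12,  x_{34} = 0,  x_{35} = 24,  x_{36} = 20,  x_{37} = 4,  x_{38} = 20,  x_{39} = 20,  x_{40} = 24,  x_{41} = 4,  x_{42} = 0,  x_{43} = 8,  x_{44} = 16,  x_{45} = 20,  x_{46} = 16,  x_{47} = 16,  x_{48} = 8,  x_{49} = 20,  x_{50} = 0,  x_{51} = 12,  x_{52} = 24,  x_{53} = 16,  x_{54} = 24.
Since (x_{53}, x_{54}) = (x_5, x_6) = (16, 24) (two consecutive terms determine the rest), the sequence is eventually periodic: after a pre-period of length 4 it cycles with period 48.
For j ≥ 5, x_j depends only on (j - 5) mod 48. (430 - 5) mod 48 = 41, so x_{430} = x_{46} = 16.

16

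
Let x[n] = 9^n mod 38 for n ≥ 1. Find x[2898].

Computing terms: x[1] = 9; x[2] = 5; x[3] = 7; x[4] = 25; x[5] = 35; x[6] = 11; x[7] = 23; x[8] = 17; x[9] = 1; x[10] = 9.
The sequence repeats with period 9.
(2898 - 1) mod 9 = 8, so x[2898] = x[9] = 1.

1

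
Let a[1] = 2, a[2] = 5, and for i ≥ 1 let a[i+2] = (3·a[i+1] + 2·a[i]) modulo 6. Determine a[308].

1

We have a[1] = 2, a[2] = 5, a[3] = 1, a[4] = 1, a[5] = 5, a[6] = 5, a[7] = 1.
Since (a[6], a[7]) = (a[2], a[3]) = (5, 1) (two consecutive terms determine the rest), the sequence is eventually periodic: after a pre-period of length 1 it cycles with period 4.
For i ≥ 2, a[i] depends only on (i - 2) mod 4. (308 - 2) mod 4 = 2, so a[308] = a[4] = 1.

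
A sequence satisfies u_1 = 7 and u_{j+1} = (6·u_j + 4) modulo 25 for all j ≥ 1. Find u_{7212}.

11

Listing terms: u_1 = 7,  u_2 = 21,  u_3 = 5,  u_4 = 9,  u_5 = 8,  u_6 = 2,  u_7 = 16,  u_8 = 0,  u_9 = 4,  u_{10} = 3,  u_{11} = 22,  u_{12} = 11,  u_{13} = 20,  u_{14} = 24,  u_{15} = 23,  u_{16} = 17,  u_{17} = 6,  u_{18} = 15,  u_{19} = 19,  u_{20} = 18,  u_{21} = 12,  u_{22} = 1,  u_{23} = 10,  u_{24} = 14,  u_{25} = 13,  u_{26} = 7.
The sequence repeats with period 25.
So u_{7212} = u_{1 + ((7212-1) mod 25)} = u_{12} = 11.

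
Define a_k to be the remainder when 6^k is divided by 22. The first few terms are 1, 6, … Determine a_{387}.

Computing terms: a_0 = 1; a_1 = 6; a_2 = 14; a_3 = 18; a_4 = 20; a_5 = 10; a_6 = 16; a_7 = 8; a_8 = 4; a_9 = 2; a_{10} = 12; a_{11} = 6.
Since a_{11} = a_1 = 6, the sequence is eventually periodic: after a pre-period of length 1 it cycles with period 10.
For k ≥ 1, a_k depends only on (k - 1) mod 10. (387 - 1) mod 10 = 6, so a_{387} = a_7 = 8.

8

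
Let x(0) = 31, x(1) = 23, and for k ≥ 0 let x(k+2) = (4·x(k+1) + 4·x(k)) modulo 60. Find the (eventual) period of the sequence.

24

Listing terms: x(0) = 31, x(1) = 23, x(2) = 36, x(3) = 56, x(4) = 8, x(5) = 16, x(6) = 36, x(7) = 28, x(8) = 16, x(9) = 56, x(10) = 48, x(11) = 56, x(12) = 56, x(13) = 28, x(14) = 36, x(15) = 16, x(16) = 28, x(17) = 56, x(18) = 36, x(19) = 8, x(20) = 56, x(21) = 16, x(22) = 48, x(23) = 16, x(24) = 16, x(25) = 8, x(26) = 36, x(27) = 56.
Since (x(26), x(27)) = (x(2), x(3)) = (36, 56) (two consecutive terms determine the rest), the sequence is eventually periodic: after a pre-period of length 2 it cycles with period 24.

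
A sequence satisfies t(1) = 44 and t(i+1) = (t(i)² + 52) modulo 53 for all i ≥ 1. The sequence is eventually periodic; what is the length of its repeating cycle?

5

Listing terms: t(1) = 44, t(2) = 27, t(3) = 39, t(4) = 36, t(5) = 23, t(6) = 51, t(7) = 3, t(8) = 8, t(9) = 10, t(10) = 46, t(11) = 48, t(12) = 24, t(13) = 45, t(14) = 10.
Since t(14) = t(9) = 10, the sequence is eventually periodic: after a pre-period of length 8 it cycles with period 5.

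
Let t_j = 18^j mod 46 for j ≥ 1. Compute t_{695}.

Listing terms: t_1 = 18,  t_2 = 2,  t_3 = 36,  t_4 = 4,  t_5 = 26,  t_6 = 8,  t_7 = 6,  t_8 = 16,  t_9 = 12,  t_{10} = 32,  t_{11} = 24,  t_{12} = 18.
Since t_{12} = t_1 = 18, the sequence is periodic with period 11.
So t_{695} = t_{1 + ((695-1) mod 11)} = t_2 = 2.

2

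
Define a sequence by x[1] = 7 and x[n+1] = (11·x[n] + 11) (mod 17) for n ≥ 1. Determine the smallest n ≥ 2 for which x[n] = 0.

Computing terms: x[1] = 7; x[2] = 3; x[3] = 10; x[4] = 2; x[5] = 16; x[6] = 0; x[7] = 11; x[8] = 13; x[9] = 1; x[10] = 5; x[11] = 15; x[12] = 6; x[13] = 9; x[14] = 8; x[15] = 14; x[16] = 12; x[17] = 7.
Since x[17] = x[1] = 7, the sequence is periodic with period 16.
The value 0 first appears (with n ≥ 2) at x[6].

6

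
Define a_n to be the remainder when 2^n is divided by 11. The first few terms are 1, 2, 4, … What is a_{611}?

a_0 = 1; a_1 = 2; a_2 = 4; a_3 = 8; a_4 = 5; a_5 = 10; a_6 = 9; a_7 = 7; a_8 = 3; a_9 = 6; a_{10} = 1.
Since a_{10} = a_0 = 1, the sequence is periodic with period 10.
(611 - 0) mod 10 = 1, so a_{611} = a_1 = 2.

2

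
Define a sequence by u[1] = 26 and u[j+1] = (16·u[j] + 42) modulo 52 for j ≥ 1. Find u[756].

We have u[1] = 26,  u[2] = 42,  u[3] = 38,  u[4] = 26.
The sequence repeats with period 3.
So u[756] = u[1 + ((756-1) mod 3)] = u[3] = 38.

38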